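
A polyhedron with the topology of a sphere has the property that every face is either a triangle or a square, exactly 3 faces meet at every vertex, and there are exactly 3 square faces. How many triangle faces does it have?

Let x be the number of triangles; then F = 3 + x.
Edge–face incidences: 2E = 4·3 + 3·x = 12 + 3x.
Every vertex has degree 3, so 3V = 2E.
Euler: V − E + F = 2 ⇒ (2E)/3 − E + (3 + x) = 2.
Multiply by 6: 2·(2E) − 3·(2E) + 6·(3 + x) = 12, i.e. 18 + 6x − (12 + 3x) = 12.
Collecting terms: 3x + 6 = 12, so 3x = 6, so x = 2.
Then 2E = 12 + 3·2 = 18, so E = 9, V = 2E/3 = 6, F = 3 + 2 = 5.

2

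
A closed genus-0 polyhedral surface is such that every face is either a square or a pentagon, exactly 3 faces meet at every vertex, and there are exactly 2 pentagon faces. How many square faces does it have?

Let x be the number of squares; then F = 2 + x.
Edge–face incidences: 2E = 5·2 + 4·x = 10 + 4x.
Every vertex has degree 3, so 3V = 2E.
Euler: V − E + F = 2 ⇒ (2E)/3 − E + (2 + x) = 2.
Multiply by 6: 2·(2E) − 3·(2E) + 6·(2 + x) = 12, i.e. 12 + 6x − (10 + 4x) = 12.
Collecting terms: 2x + 2 = 12, so 2x = 10, so x = 5.
Then 2E = 10 + 4·5 = 30, so E = 15, V = 2E/3 = 10, F = 2 + 5 = 7.

5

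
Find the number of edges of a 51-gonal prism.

A prism on an n-gon has two n-gon bases and n rectangular sides: V = 2·51 = 102, E = 3·51 = 153, F = 51 + 2 = 53.

153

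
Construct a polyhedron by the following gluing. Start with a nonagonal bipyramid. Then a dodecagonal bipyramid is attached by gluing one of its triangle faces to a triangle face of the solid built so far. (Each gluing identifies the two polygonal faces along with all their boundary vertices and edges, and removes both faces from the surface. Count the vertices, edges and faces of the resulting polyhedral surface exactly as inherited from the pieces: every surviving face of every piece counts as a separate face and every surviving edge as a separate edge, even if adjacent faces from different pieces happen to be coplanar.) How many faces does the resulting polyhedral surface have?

40

A nonagonal bipyramid: V=11, E=27, F=18.
Attach a dodecagonal bipyramid (V=14, E=36, F=24) along a 3-gon: merge 3 vertices and 3 edges, delete both glued faces → V=22, E=60, F=40.
Check: V − E + F = 22 − 60 + 40 = 2.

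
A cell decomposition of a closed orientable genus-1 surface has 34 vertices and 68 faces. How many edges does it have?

102

For a closed orientable surface of genus 1, χ = 2 − 2·1 = 0.
E = V + F − (0) = 34 + 68 − (0) = 102.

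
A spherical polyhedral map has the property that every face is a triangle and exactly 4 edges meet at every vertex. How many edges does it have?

Each face has 3 edges and each edge borders two faces, so 2E = 3F.
Each vertex has degree 4, so 4V = 2E and hence V = 3F/4.
Euler: V − E + F = 2 ⇒ (3F/4) − (3F/2) + F = 2.
Multiply by 8: (6 − 12 + 8)F = 16, i.e. 2F = 16.
So F = 8, E = 3·8/2 = 12, V = 3·8/4 = 6.

12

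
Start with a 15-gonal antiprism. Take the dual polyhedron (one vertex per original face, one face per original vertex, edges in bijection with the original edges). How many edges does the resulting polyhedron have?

The base solid has V = 30, E = 60, F = 32.
The dual swaps V and F and preserves E: V′ = F = 32, E′ = E = 60, F′ = V = 30.

60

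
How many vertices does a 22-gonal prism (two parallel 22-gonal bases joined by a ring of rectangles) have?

44

A prism on an n-gon has two n-gon bases and n rectangular sides: V = 2·22 = 44, E = 3·22 = 66, F = 22 + 2 = 24.
Check: V − E + F = 44 − 66 + 24 = 2.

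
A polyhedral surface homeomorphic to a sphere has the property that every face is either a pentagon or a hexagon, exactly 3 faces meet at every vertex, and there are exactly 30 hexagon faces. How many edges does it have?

120

Let x be the number of pentagons; then F = 30 + x.
Edge–face incidences: 2E = 6·30 + 5·x = 180 + 5x.
Every vertex has degree 3, so 3V = 2E.
Euler: V − E + F = 2 ⇒ (2E)/3 − E + (30 + x) = 2.
Multiply by 6: 2·(2E) − 3·(2E) + 6·(30 + x) = 12, i.e. 180 + 6x − (180 + 5x) = 12.
Collecting terms: x = 12.
Then 2E = 180 + 5·12 = 240, so E = 120, V = 2E/3 = 80, F = 30 + 12 = 42.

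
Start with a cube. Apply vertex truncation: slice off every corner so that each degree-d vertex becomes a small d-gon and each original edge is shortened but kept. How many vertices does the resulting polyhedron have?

The base solid has V = 8, E = 12, F = 6.
Truncation replaces each original edge-end by a new vertex, so V′ = 2E = 24.
Each original edge survives, and each old vertex of degree d contributes d new edges; summing degrees gives Σd = 2E, so E′ = E + 2E = 3E = 36.
Each original face survives and each original vertex becomes one new face: F′ = F + V = 14.

24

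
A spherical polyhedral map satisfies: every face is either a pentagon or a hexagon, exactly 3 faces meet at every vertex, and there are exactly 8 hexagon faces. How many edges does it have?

54

Let x be the number of pentagons; then F = 8 + x.
Edge–face incidences: 2E = 6·8 + 5·x = 48 + 5x.
Every vertex has degree 3, so 3V = 2E.
Euler: V − E + F = 2 ⇒ (2E)/3 − E + (8 + x) = 2.
Multiply by 6: 2·(2E) − 3·(2E) + 6·(8 + x) = 12, i.e. 48 + 6x − (48 + 5x) = 12.
Collecting terms: x = 12.
Then 2E = 48 + 5·12 = 108, so E = 54, V = 2E/3 = 36, F = 8 + 12 = 20.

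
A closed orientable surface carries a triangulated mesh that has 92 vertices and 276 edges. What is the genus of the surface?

1

Every face is a triangle and each edge borders two faces, so 3F = 2·276, giving F = 184.
χ = V − E + F = 92 − 276 + 184 = 0.
For a closed orientable surface χ = 2 − 2g, so g = (2 − (0))/2 = 1.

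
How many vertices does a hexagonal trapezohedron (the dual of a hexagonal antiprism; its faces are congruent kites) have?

The n-trapezohedron (dual of the n-antiprism) has V = 2·6 + 2 = 14, E = 4·6 = 24, F = 2·6 = 12.
Check: V − E + F = 14 − 24 + 12 = 2.

14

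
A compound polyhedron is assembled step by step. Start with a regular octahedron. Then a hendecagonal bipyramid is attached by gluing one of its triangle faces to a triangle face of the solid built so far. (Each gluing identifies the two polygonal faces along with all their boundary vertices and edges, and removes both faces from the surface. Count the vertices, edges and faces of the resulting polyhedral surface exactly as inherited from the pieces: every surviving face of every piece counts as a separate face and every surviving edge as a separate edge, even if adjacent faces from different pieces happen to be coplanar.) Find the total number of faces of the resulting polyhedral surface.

A regular octahedron: V=6, E=12, F=8.
Attach a hendecagonal bipyramid (V=13, E=33, F=22) along a 3-gon: merge 3 vertices and 3 edges, delete both glued faces → V=16, E=42, F=28.
Check: V − E + F = 16 − 42 + 28 = 2.

28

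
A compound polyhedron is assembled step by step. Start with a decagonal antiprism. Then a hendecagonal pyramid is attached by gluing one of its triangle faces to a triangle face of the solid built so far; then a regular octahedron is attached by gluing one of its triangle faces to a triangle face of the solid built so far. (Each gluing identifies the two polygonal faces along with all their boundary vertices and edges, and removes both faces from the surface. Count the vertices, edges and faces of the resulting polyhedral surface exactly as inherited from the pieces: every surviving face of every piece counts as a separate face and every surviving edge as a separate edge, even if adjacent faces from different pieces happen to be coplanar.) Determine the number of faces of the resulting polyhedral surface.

38

A decagonal antiprism: V=20, E=40, F=22.
Attach a hendecagonal pyramid (V=12, E=22, F=12) along a 3-gon: merge 3 vertices and 3 edges, delete both glued faces → V=29, E=59, F=32.
Attach a regular octahedron (V=6, E=12, F=8) along a 3-gon: merge 3 vertices and 3 edges, delete both glued faces → V=32, E=68, F=38.
Check: V − E + F = 32 − 68 + 38 = 2.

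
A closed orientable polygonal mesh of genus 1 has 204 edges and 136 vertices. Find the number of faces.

68

For a closed orientable surface of genus 1, χ = 2 − 2·1 = 0.
F = 0 − V + E = 0 − 136 + 204 = 68.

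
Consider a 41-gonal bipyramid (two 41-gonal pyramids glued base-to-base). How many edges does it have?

A bipyramid over an n-gon has 2n triangular faces and n + 2 vertices: V = 41 + 2 = 43, E = 3·41 = 123, F = 2·41 = 82.
Check: V − E + F = 43 − 123 + 82 = 2.

123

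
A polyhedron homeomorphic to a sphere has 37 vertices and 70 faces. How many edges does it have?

Here V − E + F = 2.
E = V + F − (2) = 37 + 70 − (2) = 105.

105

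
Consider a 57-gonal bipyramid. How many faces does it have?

114

A bipyramid over an n-gon has 2n triangular faces and n + 2 vertices: V = 57 + 2 = 59, E = 3·57 = 171, F = 2·57 = 114.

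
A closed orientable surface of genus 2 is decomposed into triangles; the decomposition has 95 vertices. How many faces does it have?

χ = 2 − 2·2 = -2, and every face is a triangle so 3F = 2E.
V − E + F = -2 with E = 3F/2 gives 95 − (3/2 − 1)·F = -2, so F = 194 and E = 291.

194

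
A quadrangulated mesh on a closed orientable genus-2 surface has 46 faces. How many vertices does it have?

χ = 2 − 2·2 = -2, and every face is a square so 4F = 2E.
E = 4·46/2 = 92. Then V = -2 + E − F = -2 + 92 − 46 = 44.

44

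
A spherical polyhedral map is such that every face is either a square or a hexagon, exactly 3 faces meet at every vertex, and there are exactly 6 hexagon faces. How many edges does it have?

Let x be the number of squares; then F = 6 + x.
Edge–face incidences: 2E = 6·6 + 4·x = 36 + 4x.
Every vertex has degree 3, so 3V = 2E.
Euler: V − E + F = 2 ⇒ (2E)/3 − E + (6 + x) = 2.
Multiply by 6: 2·(2E) − 3·(2E) + 6·(6 + x) = 12, i.e. 36 + 6x − (36 + 4x) = 12.
Collecting terms: 2x = 12, so x = 6.
Then 2E = 36 + 4·6 = 60, so E = 30, V = 2E/3 = 20, F = 6 + 6 = 12.

30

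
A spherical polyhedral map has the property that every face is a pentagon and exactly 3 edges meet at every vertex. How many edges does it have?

30

Each face has 5 edges and each edge borders two faces, so 2E = 5F.
Each vertex has degree 3, so 3V = 2E and hence V = 5F/3.
Euler: V − E + F = 2 ⇒ (5F/3) − (5F/2) + F = 2.
Multiply by 6: (10 − 15 + 6)F = 12, i.e. 1F = 12.
So F = 12, E = 5·12/2 = 30, V = 5·12/3 = 20.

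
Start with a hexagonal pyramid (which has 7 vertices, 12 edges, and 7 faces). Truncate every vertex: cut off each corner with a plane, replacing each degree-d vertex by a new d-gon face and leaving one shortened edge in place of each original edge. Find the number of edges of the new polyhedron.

36

Truncation replaces each original edge-end by a new vertex, so V′ = 2E = 24.
Each original edge survives, and each old vertex of degree d contributes d new edges; summing degrees gives Σd = 2E, so E′ = E + 2E = 3E = 36.
Each original face survives and each original vertex becomes one new face: F′ = F + V = 14.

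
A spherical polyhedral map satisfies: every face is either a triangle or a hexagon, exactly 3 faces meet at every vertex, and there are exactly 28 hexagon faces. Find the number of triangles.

4

Let x be the number of triangles; then F = 28 + x.
Edge–face incidences: 2E = 6·28 + 3·x = 168 + 3x.
Every vertex has degree 3, so 3V = 2E.
Euler: V − E + F = 2 ⇒ (2E)/3 − E + (28 + x) = 2.
Multiply by 6: 2·(2E) − 3·(2E) + 6·(28 + x) = 12, i.e. 168 + 6x − (168 + 3x) = 12.
Collecting terms: 3x = 12, so x = 4.
Then 2E = 168 + 3·4 = 180, so E = 90, V = 2E/3 = 60, F = 28 + 4 = 32.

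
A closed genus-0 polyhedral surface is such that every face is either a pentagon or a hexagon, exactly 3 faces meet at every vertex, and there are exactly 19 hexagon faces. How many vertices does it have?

Let x be the number of pentagons; then F = 19 + x.
Edge–face incidences: 2E = 6·19 + 5·x = 114 + 5x.
Every vertex has degree 3, so 3V = 2E.
Euler: V − E + F = 2 ⇒ (2E)/3 − E + (19 + x) = 2.
Multiply by 6: 2·(2E) − 3·(2E) + 6·(19 + x) = 12, i.e. 114 + 6x − (114 + 5x) = 12.
Collecting terms: x = 12.
Then 2E = 114 + 5·12 = 174, so E = 87, V = 2E/3 = 58, F = 19 + 12 = 31.

58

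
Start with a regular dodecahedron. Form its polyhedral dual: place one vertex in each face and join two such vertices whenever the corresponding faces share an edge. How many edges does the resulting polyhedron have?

The base solid has V = 20, E = 30, F = 12.
The dual swaps V and F and preserves E: V′ = F = 12, E′ = E = 30, F′ = V = 20.

30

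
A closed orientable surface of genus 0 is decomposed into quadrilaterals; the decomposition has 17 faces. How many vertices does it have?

19

χ = 2 − 2·0 = 2, and every face is a square so 4F = 2E.
E = 4·17/2 = 34. Then V = 2 + E − F = 2 + 34 − 17 = 19.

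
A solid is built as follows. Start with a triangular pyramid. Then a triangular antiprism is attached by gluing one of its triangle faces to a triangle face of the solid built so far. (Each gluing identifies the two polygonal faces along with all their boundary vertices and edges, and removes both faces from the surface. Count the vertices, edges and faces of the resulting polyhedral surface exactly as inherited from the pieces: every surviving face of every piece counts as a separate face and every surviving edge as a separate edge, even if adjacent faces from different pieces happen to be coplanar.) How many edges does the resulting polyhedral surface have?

15

A triangular pyramid: V=4, E=6, F=4.
Attach a triangular antiprism (V=6, E=12, F=8) along a 3-gon: merge 3 vertices and 3 edges, delete both glued faces → V=7, E=15, F=10.
Check: V − E + F = 7 − 15 + 10 = 2.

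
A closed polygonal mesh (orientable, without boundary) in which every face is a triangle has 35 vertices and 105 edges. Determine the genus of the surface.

Every face is a triangle and each edge borders two faces, so 3F = 2·105, giving F = 70.
χ = V − E + F = 35 − 105 + 70 = 0.
For a closed orientable surface χ = 2 − 2g, so g = (2 − (0))/2 = 1.

1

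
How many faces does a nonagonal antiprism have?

20

An antiprism on an n-gon has two n-gon caps and 2n triangles: V = 2·9 = 18, E = 4·9 = 36, F = 2·9 + 2 = 20.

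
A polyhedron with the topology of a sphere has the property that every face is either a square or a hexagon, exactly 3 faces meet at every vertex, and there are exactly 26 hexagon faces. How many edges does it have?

90

Let x be the number of squares; then F = 26 + x.
Edge–face incidences: 2E = 6·26 + 4·x = 156 + 4x.
Every vertex has degree 3, so 3V = 2E.
Euler: V − E + F = 2 ⇒ (2E)/3 − E + (26 + x) = 2.
Multiply by 6: 2·(2E) − 3·(2E) + 6·(26 + x) = 12, i.e. 156 + 6x − (156 + 4x) = 12.
Collecting terms: 2x = 12, so x = 6.
Then 2E = 156 + 4·6 = 180, so E = 90, V = 2E/3 = 60, F = 26 + 6 = 32.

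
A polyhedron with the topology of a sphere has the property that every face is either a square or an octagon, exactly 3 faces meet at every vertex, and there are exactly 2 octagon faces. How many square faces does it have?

8

Let x be the number of squares; then F = 2 + x.
Edge–face incidences: 2E = 8·2 + 4·x = 16 + 4x.
Every vertex has degree 3, so 3V = 2E.
Euler: V − E + F = 2 ⇒ (2E)/3 − E + (2 + x) = 2.
Multiply by 6: 2·(2E) − 3·(2E) + 6·(2 + x) = 12, i.e. 12 + 6x − (16 + 4x) = 12.
Collecting terms: 2x − 4 = 12, so 2x = 16, so x = 8.
Then 2E = 16 + 4·8 = 48, so E = 24, V = 2E/3 = 16, F = 2 + 8 = 10.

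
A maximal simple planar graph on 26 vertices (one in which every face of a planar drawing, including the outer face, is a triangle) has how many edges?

In a plane triangulation 3F = 2E and V − E + F = 2, so E = 3V − 6 = 3·26 − 6 = 72.

72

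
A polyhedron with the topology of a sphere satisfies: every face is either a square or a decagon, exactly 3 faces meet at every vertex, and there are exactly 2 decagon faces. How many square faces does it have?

10

Let x be the number of squares; then F = 2 + x.
Edge–face incidences: 2E = 10·2 + 4·x = 20 + 4x.
Every vertex has degree 3, so 3V = 2E.
Euler: V − E + F = 2 ⇒ (2E)/3 − E + (2 + x) = 2.
Multiply by 6: 2·(2E) − 3·(2E) + 6·(2 + x) = 12, i.e. 12 + 6x − (20 + 4x) = 12.
Collecting terms: 2x − 8 = 12, so 2x = 20, so x = 10.
Then 2E = 20 + 4·10 = 60, so E = 30, V = 2E/3 = 20, F = 2 + 10 = 12.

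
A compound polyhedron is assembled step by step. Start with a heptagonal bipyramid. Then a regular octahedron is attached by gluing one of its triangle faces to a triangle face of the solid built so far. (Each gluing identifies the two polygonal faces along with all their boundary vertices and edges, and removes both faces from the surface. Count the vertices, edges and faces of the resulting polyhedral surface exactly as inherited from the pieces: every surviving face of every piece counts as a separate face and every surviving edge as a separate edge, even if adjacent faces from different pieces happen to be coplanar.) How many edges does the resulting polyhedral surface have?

A heptagonal bipyramid: V=9, E=21, F=14.
Attach a regular octahedron (V=6, E=12, F=8) along a 3-gon: merge 3 vertices and 3 edges, delete both glued faces → V=12, E=30, F=20.
Check: V − E + F = 12 − 30 + 20 = 2.

30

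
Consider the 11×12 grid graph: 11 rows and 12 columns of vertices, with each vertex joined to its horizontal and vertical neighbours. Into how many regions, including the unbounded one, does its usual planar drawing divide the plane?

The grid has V = 11·12 = 132 vertices and E = 11·11 + 12·10 = 241 edges.
F = 2 − V + E = 2 − 132 + 241 = 111.

111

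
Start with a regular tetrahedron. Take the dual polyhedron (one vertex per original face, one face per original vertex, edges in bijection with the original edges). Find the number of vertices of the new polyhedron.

4

The base solid has V = 4, E = 6, F = 4.
The dual swaps V and F and preserves E: V′ = F = 4, E′ = E = 6, F′ = V = 4.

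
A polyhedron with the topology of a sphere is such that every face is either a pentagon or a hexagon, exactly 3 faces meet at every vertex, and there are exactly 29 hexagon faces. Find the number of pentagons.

Let x be the number of pentagons; then F = 29 + x.
Edge–face incidences: 2E = 6·29 + 5·x = 174 + 5x.
Every vertex has degree 3, so 3V = 2E.
Euler: V − E + F = 2 ⇒ (2E)/3 − E + (29 + x) = 2.
Multiply by 6: 2·(2E) − 3·(2E) + 6·(29 + x) = 12, i.e. 174 + 6x − (174 + 5x) = 12.
Collecting terms: x = 12.
Then 2E = 174 + 5·12 = 234, so E = 117, V = 2E/3 = 78, F = 29 + 12 = 41.

12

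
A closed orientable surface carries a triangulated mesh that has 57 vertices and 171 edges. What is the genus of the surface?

1

Every face is a triangle and each edge borders two faces, so 3F = 2·171, giving F = 114.
χ = V − E + F = 57 − 171 + 114 = 0.
For a closed orientable surface χ = 2 − 2g, so g = (2 − (0))/2 = 1.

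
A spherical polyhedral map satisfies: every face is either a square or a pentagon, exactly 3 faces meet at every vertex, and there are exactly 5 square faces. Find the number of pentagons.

2

Let x be the number of pentagons; then F = 5 + x.
Edge–face incidences: 2E = 4·5 + 5·x = 20 + 5x.
Every vertex has degree 3, so 3V = 2E.
Euler: V − E + F = 2 ⇒ (2E)/3 − E + (5 + x) = 2.
Multiply by 6: 2·(2E) − 3·(2E) + 6·(5 + x) = 12, i.e. 30 + 6x − (20 + 5x) = 12.
Collecting terms: x + 10 = 12, so x = 2.
Then 2E = 20 + 5·2 = 30, so E = 15, V = 2E/3 = 10, F = 5 + 2 = 7.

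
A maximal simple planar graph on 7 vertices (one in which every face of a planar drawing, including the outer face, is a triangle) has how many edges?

In a plane triangulation 3F = 2E and V − E + F = 2, so E = 3V − 6 = 3·7 − 6 = 15.

15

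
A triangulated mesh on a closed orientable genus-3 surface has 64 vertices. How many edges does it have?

204

χ = 2 − 2·3 = -4, and every face is a triangle so 3F = 2E.
V − E + F = -4 with E = 3F/2 gives 64 − (3/2 − 1)·F = -4, so F = 136 and E = 204.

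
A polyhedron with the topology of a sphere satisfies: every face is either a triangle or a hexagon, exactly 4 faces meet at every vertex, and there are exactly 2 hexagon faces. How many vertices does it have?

Let x be the number of triangles; then F = 2 + x.
Edge–face incidences: 2E = 6·2 + 3·x = 12 + 3x.
Every vertex has degree 4, so 4V = 2E.
Euler: V − E + F = 2 ⇒ (2E)/4 − E + (2 + x) = 2.
Multiply by 8: 2·(2E) − 4·(2E) + 8·(2 + x) = 16, i.e. 16 + 8x − 2·(12 + 3x) = 16.
Collecting terms: 2x − 8 = 16, so 2x = 24, so x = 12.
Then 2E = 12 + 3·12 = 48, so E = 24, V = 2E/4 = 12, F = 2 + 12 = 14.

12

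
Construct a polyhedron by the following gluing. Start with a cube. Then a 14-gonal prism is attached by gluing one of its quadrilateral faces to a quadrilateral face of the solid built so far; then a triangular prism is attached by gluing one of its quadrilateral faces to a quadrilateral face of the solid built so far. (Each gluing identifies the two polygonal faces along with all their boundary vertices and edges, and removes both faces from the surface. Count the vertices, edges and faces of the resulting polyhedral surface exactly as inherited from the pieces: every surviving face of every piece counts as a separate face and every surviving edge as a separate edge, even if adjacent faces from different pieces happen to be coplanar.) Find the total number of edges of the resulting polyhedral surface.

55

A cube: V=8, E=12, F=6.
Attach a 14-gonal prism (V=28, E=42, F=16) along a 4-gon: merge 4 vertices and 4 edges, delete both glued faces → V=32, E=50, F=20.
Attach a triangular prism (V=6, E=9, F=5) along a 4-gon: merge 4 vertices and 4 edges, delete both glued faces → V=34, E=55, F=23.
Check: V − E + F = 34 − 55 + 23 = 2.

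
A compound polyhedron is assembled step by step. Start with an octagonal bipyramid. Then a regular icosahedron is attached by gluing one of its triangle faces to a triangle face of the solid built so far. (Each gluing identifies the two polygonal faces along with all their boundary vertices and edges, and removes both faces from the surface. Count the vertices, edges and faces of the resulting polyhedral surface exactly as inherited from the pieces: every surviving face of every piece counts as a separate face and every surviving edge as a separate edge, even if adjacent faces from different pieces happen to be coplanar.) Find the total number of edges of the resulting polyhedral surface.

51

An octagonal bipyramid: V=10, E=24, F=16.
Attach a regular icosahedron (V=12, E=30, F=20) along a 3-gon: merge 3 vertices and 3 edges, delete both glued faces → V=19, E=51, F=34.
Check: V − E + F = 19 − 51 + 34 = 2.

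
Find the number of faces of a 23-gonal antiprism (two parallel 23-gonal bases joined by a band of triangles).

An antiprism on an n-gon has two n-gon caps and 2n triangles: V = 2·23 = 46, E = 4·23 = 92, F = 2·23 + 2 = 48.

48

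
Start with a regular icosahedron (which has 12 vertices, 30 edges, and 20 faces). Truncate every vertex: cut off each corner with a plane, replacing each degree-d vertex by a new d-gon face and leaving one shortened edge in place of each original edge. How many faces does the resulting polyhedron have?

Truncation replaces each original edge-end by a new vertex, so V′ = 2E = 60.
Each original edge survives, and each old vertex of degree d contributes d new edges; summing degrees gives Σd = 2E, so E′ = E + 2E = 3E = 90.
Each original face survives and each original vertex becomes one new face: F′ = F + V = 32.

32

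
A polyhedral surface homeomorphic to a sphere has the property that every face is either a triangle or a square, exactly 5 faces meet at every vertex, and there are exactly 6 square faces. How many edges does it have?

60

Let x be the number of triangles; then F = 6 + x.
Edge–face incidences: 2E = 4·6 + 3·x = 24 + 3x.
Every vertex has degree 5, so 5V = 2E.
Euler: V − E + F = 2 ⇒ (2E)/5 − E + (6 + x) = 2.
Multiply by 10: 2·(2E) − 5·(2E) + 10·(6 + x) = 20, i.e. 60 + 10x − 3·(24 + 3x) = 20.
Collecting terms: x − 12 = 20, so x = 32.
Then 2E = 24 + 3·32 = 120, so E = 60, V = 2E/5 = 24, F = 6 + 32 = 38.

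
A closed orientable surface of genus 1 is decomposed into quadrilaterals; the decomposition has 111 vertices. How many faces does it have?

111

χ = 2 − 2·1 = 0, and every face is a square so 4F = 2E.
V − E + F = 0 with E = 4F/2 gives 111 − (4/2 − 1)·F = 0, so F = 111 and E = 222.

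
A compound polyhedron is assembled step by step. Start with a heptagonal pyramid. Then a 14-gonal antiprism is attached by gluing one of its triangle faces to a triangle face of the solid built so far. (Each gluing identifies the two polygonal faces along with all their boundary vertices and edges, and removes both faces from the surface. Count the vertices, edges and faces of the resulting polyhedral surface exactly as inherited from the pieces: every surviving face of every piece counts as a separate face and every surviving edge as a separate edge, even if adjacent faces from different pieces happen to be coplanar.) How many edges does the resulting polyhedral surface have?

67

A heptagonal pyramid: V=8, E=14, F=8.
Attach a 14-gonal antiprism (V=28, E=56, F=30) along a 3-gon: merge 3 vertices and 3 edges, delete both glued faces → V=33, E=67, F=36.
Check: V − E + F = 33 − 67 + 36 = 2.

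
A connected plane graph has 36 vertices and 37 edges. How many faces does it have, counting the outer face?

Euler's formula for a connected plane graph: V − E + F = 2, so F = 2 − 36 + 37 = 3.

3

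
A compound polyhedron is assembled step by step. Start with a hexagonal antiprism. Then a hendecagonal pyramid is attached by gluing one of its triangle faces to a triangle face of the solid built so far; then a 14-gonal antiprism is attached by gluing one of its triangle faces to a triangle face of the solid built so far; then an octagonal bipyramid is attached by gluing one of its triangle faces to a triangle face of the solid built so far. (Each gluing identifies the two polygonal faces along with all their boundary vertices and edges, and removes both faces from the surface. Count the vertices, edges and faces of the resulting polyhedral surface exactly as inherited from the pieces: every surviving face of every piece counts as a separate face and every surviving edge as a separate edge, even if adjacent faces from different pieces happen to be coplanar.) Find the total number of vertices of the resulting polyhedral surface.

53

A hexagonal antiprism: V=12, E=24, F=14.
Attach a hendecagonal pyramid (V=12, E=22, F=12) along a 3-gon: merge 3 vertices and 3 edges, delete both glued faces → V=21, E=43, F=24.
Attach a 14-gonal antiprism (V=28, E=56, F=30) along a 3-gon: merge 3 vertices and 3 edges, delete both glued faces → V=46, E=96, F=52.
Attach an octagonal bipyramid (V=10, E=24, F=16) along a 3-gon: merge 3 vertices and 3 edges, delete both glued faces → V=53, E=117, F=66.
Check: V − E + F = 53 − 117 + 66 = 2.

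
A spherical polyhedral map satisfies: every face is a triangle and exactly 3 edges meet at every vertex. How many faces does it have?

4

Each face has 3 edges and each edge borders two faces, so 2E = 3F.
Each vertex has degree 3, so 3V = 2E and hence V = 3F/3.
Euler: V − E + F = 2 ⇒ (3F/3) − (3F/2) + F = 2.
Multiply by 6: (6 − 9 + 6)F = 12, i.e. 3F = 12.
So F = 4, E = 3·4/2 = 6, V = 3·4/3 = 4.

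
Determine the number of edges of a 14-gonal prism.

42

A prism on an n-gon has two n-gon bases and n rectangular sides: V = 2·14 = 28, E = 3·14 = 42, F = 14 + 2 = 16.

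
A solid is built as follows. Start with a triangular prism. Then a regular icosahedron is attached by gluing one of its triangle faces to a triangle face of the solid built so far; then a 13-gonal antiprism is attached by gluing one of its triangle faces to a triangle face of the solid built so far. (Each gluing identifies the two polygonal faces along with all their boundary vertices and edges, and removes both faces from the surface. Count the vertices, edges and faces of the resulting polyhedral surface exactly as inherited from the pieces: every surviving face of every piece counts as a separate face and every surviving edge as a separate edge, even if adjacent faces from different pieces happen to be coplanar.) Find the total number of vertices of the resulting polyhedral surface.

38

A triangular prism: V=6, E=9, F=5.
Attach a regular icosahedron (V=12, E=30, F=20) along a 3-gon: merge 3 vertices and 3 edges, delete both glued faces → V=15, E=36, F=23.
Attach a 13-gonal antiprism (V=26, E=52, F=28) along a 3-gon: merge 3 vertices and 3 edges, delete both glued faces → V=38, E=85, F=49.
Check: V − E + F = 38 − 85 + 49 = 2.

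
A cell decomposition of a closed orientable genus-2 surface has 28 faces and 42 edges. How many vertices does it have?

12

For a closed orientable surface of genus 2, χ = 2 − 2·2 = -2.
V = -2 + E − F = -2 + 42 − 28 = 12.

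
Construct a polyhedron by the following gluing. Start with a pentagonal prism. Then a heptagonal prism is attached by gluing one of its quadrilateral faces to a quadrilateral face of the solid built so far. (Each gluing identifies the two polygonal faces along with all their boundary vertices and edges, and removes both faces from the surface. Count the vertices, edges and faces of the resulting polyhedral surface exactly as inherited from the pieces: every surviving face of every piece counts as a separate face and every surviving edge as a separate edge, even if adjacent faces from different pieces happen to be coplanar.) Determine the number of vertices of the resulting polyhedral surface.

20

A pentagonal prism: V=10, E=15, F=7.
Attach a heptagonal prism (V=14, E=21, F=9) along a 4-gon: merge 4 vertices and 4 edges, delete both glued faces → V=20, E=32, F=14.
Check: V − E + F = 20 − 32 + 14 = 2.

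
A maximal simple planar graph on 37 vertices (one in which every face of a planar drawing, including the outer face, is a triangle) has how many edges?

In a plane triangulation 3F = 2E and V − E + F = 2, so E = 3V − 6 = 3·37 − 6 = 105.

105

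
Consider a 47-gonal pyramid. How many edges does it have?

A pyramid on an n-gon base has one n-gon and n triangles: V = 47 + 1 = 48, E = 2·47 = 94, F = 47 + 1 = 48.

94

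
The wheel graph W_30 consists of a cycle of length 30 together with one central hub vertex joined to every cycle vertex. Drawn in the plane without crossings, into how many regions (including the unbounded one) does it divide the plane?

31

W_30 has V = 30 + 1 = 31 vertices and E = 2·30 = 60 edges.
By Euler's formula F = 2 − V + E = 2 − 31 + 60 = 31.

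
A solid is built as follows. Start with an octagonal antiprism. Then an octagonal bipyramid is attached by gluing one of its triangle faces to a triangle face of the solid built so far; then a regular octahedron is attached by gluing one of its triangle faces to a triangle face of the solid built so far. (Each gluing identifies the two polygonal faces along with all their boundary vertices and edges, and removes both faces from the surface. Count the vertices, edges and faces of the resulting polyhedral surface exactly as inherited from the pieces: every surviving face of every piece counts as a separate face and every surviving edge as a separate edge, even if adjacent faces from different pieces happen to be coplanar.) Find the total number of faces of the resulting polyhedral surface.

An octagonal antiprism: V=16, E=32, F=18.
Attach an octagonal bipyramid (V=10, E=24, F=16) along a 3-gon: merge 3 vertices and 3 edges, delete both glued faces → V=23, E=53, F=32.
Attach a regular octahedron (V=6, E=12, F=8) along a 3-gon: merge 3 vertices and 3 edges, delete both glued faces → V=26, E=62, F=38.
Check: V − E + F = 26 − 62 + 38 = 2.

38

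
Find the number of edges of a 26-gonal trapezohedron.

104

The n-trapezohedron (dual of the n-antiprism) has V = 2·26 + 2 = 54, E = 4·26 = 104, F = 2·26 = 52.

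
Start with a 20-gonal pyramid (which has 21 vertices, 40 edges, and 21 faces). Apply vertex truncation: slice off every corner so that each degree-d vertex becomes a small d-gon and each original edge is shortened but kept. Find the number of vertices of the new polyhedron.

Truncation replaces each original edge-end by a new vertex, so V′ = 2E = 80.
Each original edge survives, and each old vertex of degree d contributes d new edges; summing degrees gives Σd = 2E, so E′ = E + 2E = 3E = 120.
Each original face survives and each original vertex becomes one new face: F′ = F + V = 42.

80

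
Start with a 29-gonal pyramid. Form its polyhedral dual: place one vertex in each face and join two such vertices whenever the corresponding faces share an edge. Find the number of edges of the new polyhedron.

The base solid has V = 30, E = 58, F = 30.
The dual swaps V and F and preserves E: V′ = F = 30, E′ = E = 58, F′ = V = 30.

58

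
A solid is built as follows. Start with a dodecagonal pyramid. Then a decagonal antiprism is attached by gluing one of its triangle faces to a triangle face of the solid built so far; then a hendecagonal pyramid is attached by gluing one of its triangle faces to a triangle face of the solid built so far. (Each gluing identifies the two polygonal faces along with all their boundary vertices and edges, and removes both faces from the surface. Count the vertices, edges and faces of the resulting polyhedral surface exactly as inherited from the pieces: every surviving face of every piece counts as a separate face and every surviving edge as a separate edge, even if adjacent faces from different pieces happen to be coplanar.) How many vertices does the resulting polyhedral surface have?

A dodecagonal pyramid: V=13, E=24, F=13.
Attach a decagonal antiprism (V=20, E=40, F=22) along a 3-gon: merge 3 vertices and 3 edges, delete both glued faces → V=30, E=61, F=33.
Attach a hendecagonal pyramid (V=12, E=22, F=12) along a 3-gon: merge 3 vertices and 3 edges, delete both glued faces → V=39, E=80, F=43.
Check: V − E + F = 39 − 80 + 43 = 2.

39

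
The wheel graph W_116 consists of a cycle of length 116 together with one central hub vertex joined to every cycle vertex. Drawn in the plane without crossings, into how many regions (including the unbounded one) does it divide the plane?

W_116 has V = 116 + 1 = 117 vertices and E = 2·116 = 232 edges.
By Euler's formula F = 2 − V + E = 2 − 117 + 232 = 117.

117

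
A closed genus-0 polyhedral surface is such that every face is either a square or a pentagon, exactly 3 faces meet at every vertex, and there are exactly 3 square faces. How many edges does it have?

Let x be the number of pentagons; then F = 3 + x.
Edge–face incidences: 2E = 4·3 + 5·x = 12 + 5x.
Every vertex has degree 3, so 3V = 2E.
Euler: V − E + F = 2 ⇒ (2E)/3 − E + (3 + x) = 2.
Multiply by 6: 2·(2E) − 3·(2E) + 6·(3 + x) = 12, i.e. 18 + 6x − (12 + 5x) = 12.
Collecting terms: x + 6 = 12, so x = 6.
Then 2E = 12 + 5·6 = 42, so E = 21, V = 2E/3 = 14, F = 3 + 6 = 9.

21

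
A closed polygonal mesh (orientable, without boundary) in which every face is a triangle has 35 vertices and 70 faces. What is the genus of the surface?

1

Every face is a triangle, so 2E = 3·70 = 210, giving E = 105.
χ = V − E + F = 35 − 105 + 70 = 0.
For a closed orientable surface χ = 2 − 2g, so g = (2 − (0))/2 = 1.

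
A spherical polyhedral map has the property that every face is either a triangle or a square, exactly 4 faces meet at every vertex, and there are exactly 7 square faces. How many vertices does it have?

13

Let x be the number of triangles; then F = 7 + x.
Edge–face incidences: 2E = 4·7 + 3·x = 28 + 3x.
Every vertex has degree 4, so 4V = 2E.
Euler: V − E + F = 2 ⇒ (2E)/4 − E + (7 + x) = 2.
Multiply by 8: 2·(2E) − 4·(2E) + 8·(7 + x) = 16, i.e. 56 + 8x − 2·(28 + 3x) = 16.
Collecting terms: 2x = 16, so x = 8.
Then 2E = 28 + 3·8 = 52, so E = 26, V = 2E/4 = 13, F = 7 + 8 = 15.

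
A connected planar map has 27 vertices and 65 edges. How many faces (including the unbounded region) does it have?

Euler's formula for a connected plane graph: V − E + F = 2, so F = 2 − 27 + 65 = 40.

40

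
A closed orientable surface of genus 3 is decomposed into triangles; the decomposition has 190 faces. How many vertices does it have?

χ = 2 − 2·3 = -4, and every face is a triangle so 3F = 2E.
E = 3·190/2 = 285. Then V = -4 + E − F = -4 + 285 − 190 = 91.

91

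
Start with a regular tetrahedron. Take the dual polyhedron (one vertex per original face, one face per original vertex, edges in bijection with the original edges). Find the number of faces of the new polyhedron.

The base solid has V = 4, E = 6, F = 4.
The dual swaps V and F and preserves E: V′ = F = 4, E′ = E = 6, F′ = V = 4.

4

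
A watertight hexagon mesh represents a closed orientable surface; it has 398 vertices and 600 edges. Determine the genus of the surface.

2

Every face is a hexagon and each edge borders two faces, so 6F = 2·600, giving F = 200.
χ = V − E + F = 398 − 600 + 200 = -2.
For a closed orientable surface χ = 2 − 2g, so g = (2 − (-2))/2 = 2.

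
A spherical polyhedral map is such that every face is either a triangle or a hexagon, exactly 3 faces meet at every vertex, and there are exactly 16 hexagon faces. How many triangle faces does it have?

4

Let x be the number of triangles; then F = 16 + x.
Edge–face incidences: 2E = 6·16 + 3·x = 96 + 3x.
Every vertex has degree 3, so 3V = 2E.
Euler: V − E + F = 2 ⇒ (2E)/3 − E + (16 + x) = 2.
Multiply by 6: 2·(2E) − 3·(2E) + 6·(16 + x) = 12, i.e. 96 + 6x − (96 + 3x) = 12.
Collecting terms: 3x = 12, so x = 4.
Then 2E = 96 + 3·4 = 108, so E = 54, V = 2E/3 = 36, F = 16 + 4 = 20.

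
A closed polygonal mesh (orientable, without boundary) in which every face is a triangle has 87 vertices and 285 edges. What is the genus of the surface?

Every face is a triangle and each edge borders two faces, so 3F = 2·285, giving F = 190.
χ = V − E + F = 87 − 285 + 190 = -8.
For a closed orientable surface χ = 2 − 2g, so g = (2 − (-8))/2 = 5.

5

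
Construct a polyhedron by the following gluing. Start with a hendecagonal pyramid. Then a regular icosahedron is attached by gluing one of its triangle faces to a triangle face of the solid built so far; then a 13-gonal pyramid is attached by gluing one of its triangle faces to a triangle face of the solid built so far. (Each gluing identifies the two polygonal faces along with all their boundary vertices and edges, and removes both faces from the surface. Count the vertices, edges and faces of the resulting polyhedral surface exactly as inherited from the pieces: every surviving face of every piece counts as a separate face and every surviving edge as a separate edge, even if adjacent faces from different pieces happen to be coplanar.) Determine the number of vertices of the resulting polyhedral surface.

32

A hendecagonal pyramid: V=12, E=22, F=12.
Attach a regular icosahedron (V=12, E=30, F=20) along a 3-gon: merge 3 vertices and 3 edges, delete both glued faces → V=21, E=49, F=30.
Attach a 13-gonal pyramid (V=14, E=26, F=14) along a 3-gon: merge 3 vertices and 3 edges, delete both glued faces → V=32, E=72, F=42.
Check: V − E + F = 32 − 72 + 42 = 2.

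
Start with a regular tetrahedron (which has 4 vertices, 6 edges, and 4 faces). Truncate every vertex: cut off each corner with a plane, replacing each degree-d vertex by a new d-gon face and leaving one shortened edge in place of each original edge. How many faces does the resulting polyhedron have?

8

Truncation replaces each original edge-end by a new vertex, so V′ = 2E = 12.
Each original edge survives, and each old vertex of degree d contributes d new edges; summing degrees gives Σd = 2E, so E′ = E + 2E = 3E = 18.
Each original face survives and each original vertex becomes one new face: F′ = F + V = 8.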